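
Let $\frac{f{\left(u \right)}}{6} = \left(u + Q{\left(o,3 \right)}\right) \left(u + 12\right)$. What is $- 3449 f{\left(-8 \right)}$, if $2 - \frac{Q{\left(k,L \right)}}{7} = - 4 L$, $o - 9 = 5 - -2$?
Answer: $-7449840$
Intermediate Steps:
$o = 16$ ($o = 9 + \left(5 - -2\right) = 9 + \left(5 + 2\right) = 9 + 7 = 16$)
$Q{\left(k,L \right)} = 14 + 28 L$ ($Q{\left(k,L \right)} = 14 - 7 \left(- 4 L\right) = 14 + 28 L$)
$f{\left(u \right)} = 6 \left(12 + u\right) \left(98 + u\right)$ ($f{\left(u \right)} = 6 \left(u + \left(14 + 28 \cdot 3\right)\right) \left(u + 12\right) = 6 \left(u + \left(14 + 84\right)\right) \left(12 + u\right) = 6 \left(u + 98\right) \left(12 + u\right) = 6 \left(98 + u\right) \left(12 + u\right) = 6 \left(12 + u\right) \left(98 + u\right)$)
$- 3449 f{\left(-8 \right)} = - 3449 \left(7056 + 6 \left(-8\right)^{2} + 660 \left(-8\right)\right) = - 3449 \left(7056 + 6 \cdot 64 - 5280\right) = - 3449 \left(7056 + 384 - 5280\right) = \left(-3449\right) 2160 = -7449840$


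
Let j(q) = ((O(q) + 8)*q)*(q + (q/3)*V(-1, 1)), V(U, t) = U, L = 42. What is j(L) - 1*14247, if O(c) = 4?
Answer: -135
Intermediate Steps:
j(q) = 8*q² (j(q) = ((4 + 8)*q)*(q + (q/3)*(-1)) = (12*q)*(q + (q/3)*(-1)) = (12*q)*(q - q/3) = (12*q)*(2*q/3) = 8*q²)
j(L) - 1*14247 = 8*42² - 1*14247 = 8*1764 - 14247 = 14112 - 14247 = -135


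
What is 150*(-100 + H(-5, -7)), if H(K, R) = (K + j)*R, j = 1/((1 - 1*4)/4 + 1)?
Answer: -13950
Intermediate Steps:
j = 4 (j = 1/((1 - 4)*(1/4) + 1) = 1/(-3*1/4 + 1) = 1/(-3/4 + 1) = 1/(1/4) = 4)
H(K, R) = R*(4 + K) (H(K, R) = (K + 4)*R = (4 + K)*R = R*(4 + K))
150*(-100 + H(-5, -7)) = 150*(-100 - 7*(4 - 5)) = 150*(-100 - 7*(-1)) = 150*(-100 + 7) = 150*(-93) = -13950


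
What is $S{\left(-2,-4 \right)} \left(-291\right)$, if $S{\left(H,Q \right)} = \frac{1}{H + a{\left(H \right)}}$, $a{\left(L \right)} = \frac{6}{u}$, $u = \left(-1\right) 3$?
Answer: $\frac{291}{4} \approx 72.75$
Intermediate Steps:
$u = -3$
$a{\left(L \right)} = -2$ ($a{\left(L \right)} = \frac{6}{-3} = 6 \left(- \frac{1}{3}\right) = -2$)
$S{\left(H,Q \right)} = \frac{1}{-2 + H}$ ($S{\left(H,Q \right)} = \frac{1}{H - 2} = \frac{1}{-2 + H}$)
$S{\left(-2,-4 \right)} \left(-291\right) = \frac{1}{-2 - 2} \left(-291\right) = \frac{1}{-4} \left(-291\right) = \left(- \frac{1}{4}\right) \left(-291\right) = \frac{291}{4}$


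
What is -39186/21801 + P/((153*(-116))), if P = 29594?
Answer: -223441987/64487358 ≈ -3.4649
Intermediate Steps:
-39186/21801 + P/((153*(-116))) = -39186/21801 + 29594/((153*(-116))) = -39186*1/21801 + 29594/(-17748) = -13062/7267 + 29594*(-1/17748) = -13062/7267 - 14797/8874 = -223441987/64487358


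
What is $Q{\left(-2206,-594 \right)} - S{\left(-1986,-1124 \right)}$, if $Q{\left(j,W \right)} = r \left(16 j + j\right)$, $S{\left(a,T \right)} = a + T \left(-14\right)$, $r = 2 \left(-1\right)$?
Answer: $61254$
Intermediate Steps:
$r = -2$
$S{\left(a,T \right)} = a - 14 T$
$Q{\left(j,W \right)} = - 34 j$ ($Q{\left(j,W \right)} = - 2 \left(16 j + j\right) = - 2 \cdot 17 j = - 34 j$)
$Q{\left(-2206,-594 \right)} - S{\left(-1986,-1124 \right)} = \left(-34\right) \left(-2206\right) - \left(-1986 - -15736\right) = 75004 - \left(-1986 + 15736\right) = 75004 - 13750 = 61254$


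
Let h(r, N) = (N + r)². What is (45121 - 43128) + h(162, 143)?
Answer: 95018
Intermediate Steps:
(45121 - 43128) + h(162, 143) = (45121 - 43128) + (143 + 162)² = 1993 + 305² = 1993 + 93025 = 95018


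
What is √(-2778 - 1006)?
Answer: 2*I*√946 ≈ 61.514*I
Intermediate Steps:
√(-2778 - 1006) = √(-3784) = 2*I*√946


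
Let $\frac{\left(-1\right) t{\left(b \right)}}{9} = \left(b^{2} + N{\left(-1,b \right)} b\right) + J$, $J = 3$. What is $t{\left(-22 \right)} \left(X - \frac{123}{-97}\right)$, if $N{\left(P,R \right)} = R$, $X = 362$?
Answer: $- \frac{307936143}{97} \approx -3.1746 \cdot 10^{6}$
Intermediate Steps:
$t{\left(b \right)} = -27 - 18 b^{2}$ ($t{\left(b \right)} = - 9 \left(\left(b^{2} + b b\right) + 3\right) = - 9 \left(\left(b^{2} + b^{2}\right) + 3\right) = - 9 \left(2 b^{2} + 3\right) = - 9 \left(3 + 2 b^{2}\right) = -27 - 18 b^{2}$)
$t{\left(-22 \right)} \left(X - \frac{123}{-97}\right) = \left(-27 - 18 \left(-22\right)^{2}\right) \left(362 - \frac{123}{-97}\right) = \left(-27 - 8712\right) \left(362 - - \frac{123}{97}\right) = \left(-27 - 8712\right) \left(362 + \frac{123}{97}\right) = \left(-8739\right) \frac{35237}{97} = - \frac{307936143}{97}$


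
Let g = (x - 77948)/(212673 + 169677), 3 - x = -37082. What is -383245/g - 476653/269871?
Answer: 13181727874802237/3675912891 ≈ 3.5860e+6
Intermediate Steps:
x = 37085 (x = 3 - 1*(-37082) = 3 + 37082 = 37085)
g = -13621/127450 (g = (37085 - 77948)/(212673 + 169677) = -40863/382350 = -40863*1/382350 = -13621/127450 ≈ -0.10687)
-383245/g - 476653/269871 = -383245/(-13621/127450) - 476653/269871 = -383245*(-127450/13621) - 476653*1/269871 = 48844575250/13621 - 476653/269871 = 13181727874802237/3675912891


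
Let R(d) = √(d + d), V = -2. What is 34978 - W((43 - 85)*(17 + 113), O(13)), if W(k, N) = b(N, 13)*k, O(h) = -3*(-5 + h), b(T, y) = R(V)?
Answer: 34978 + 10920*I ≈ 34978.0 + 10920.0*I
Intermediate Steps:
R(d) = √2*√d (R(d) = √(2*d) = √2*√d)
b(T, y) = 2*I (b(T, y) = √2*√(-2) = √2*(I*√2) = 2*I)
O(h) = 15 - 3*h
W(k, N) = 2*I*k (W(k, N) = (2*I)*k = 2*I*k)
34978 - W((43 - 85)*(17 + 113), O(13)) = 34978 - 2*I*(43 - 85)*(17 + 113) = 34978 - 2*I*(-42*130) = 34978 - 2*I*(-5460) = 34978 - (-10920)*I = 34978 + 10920*I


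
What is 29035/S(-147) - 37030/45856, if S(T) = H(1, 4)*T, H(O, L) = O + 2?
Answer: -673879595/10111248 ≈ -66.646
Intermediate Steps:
H(O, L) = 2 + O
S(T) = 3*T (S(T) = (2 + 1)*T = 3*T)
29035/S(-147) - 37030/45856 = 29035/((3*(-147))) - 37030/45856 = 29035/(-441) - 37030*1/45856 = 29035*(-1/441) - 18515/22928 = -29035/441 - 18515/22928 = -673879595/10111248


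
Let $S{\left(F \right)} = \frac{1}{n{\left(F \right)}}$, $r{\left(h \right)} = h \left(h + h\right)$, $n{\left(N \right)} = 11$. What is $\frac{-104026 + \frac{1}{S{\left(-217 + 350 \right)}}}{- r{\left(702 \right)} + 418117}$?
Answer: $\frac{104015}{567491} \approx 0.18329$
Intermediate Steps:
$r{\left(h \right)} = 2 h^{2}$ ($r{\left(h \right)} = h 2 h = 2 h^{2}$)
$S{\left(F \right)} = \frac{1}{11}$
$\frac{-104026 + \frac{1}{S{\left(-217 + 350 \right)}}}{- r{\left(702 \right)} + 418117} = \frac{-104026 + \frac{1}{\frac{1}{11}}}{- 2 \cdot 702^{2} + 418117} = \frac{-104026 + 11}{- 2 \cdot 492804 + 418117} = - \frac{104015}{\left(-1\right) 985608 + 418117} = - \frac{104015}{-985608 + 418117} = - \frac{104015}{-567491} = \left(-104015\right) \left(- \frac{1}{567491}\right) = \frac{104015}{567491}$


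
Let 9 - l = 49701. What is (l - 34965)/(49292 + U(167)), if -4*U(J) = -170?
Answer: -169314/98669 ≈ -1.7160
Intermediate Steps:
l = -49692 (l = 9 - 1*49701 = 9 - 49701 = -49692)
U(J) = 85/2 (U(J) = -¼*(-170) = 85/2)
(l - 34965)/(49292 + U(167)) = (-49692 - 34965)/(49292 + 85/2) = -84657/98669/2 = -84657*2/98669 = -169314/98669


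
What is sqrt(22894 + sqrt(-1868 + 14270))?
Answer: sqrt(22894 + 3*sqrt(1378)) ≈ 151.68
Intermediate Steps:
sqrt(22894 + sqrt(-1868 + 14270)) = sqrt(22894 + sqrt(12402)) = sqrt(22894 + 3*sqrt(1378))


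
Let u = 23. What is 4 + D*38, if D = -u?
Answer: -870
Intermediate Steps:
D = -23 (D = -1*23 = -23)
4 + D*38 = 4 - 23*38 = 4 - 874 = -870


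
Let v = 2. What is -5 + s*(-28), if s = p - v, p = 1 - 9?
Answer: 275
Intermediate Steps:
p = -8
s = -10 (s = -8 - 1*2 = -8 - 2 = -10)
-5 + s*(-28) = -5 - 10*(-28) = -5 + 280 = 275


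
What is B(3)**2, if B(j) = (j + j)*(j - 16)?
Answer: 6084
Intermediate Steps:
B(j) = 2*j*(-16 + j) (B(j) = (2*j)*(-16 + j) = 2*j*(-16 + j))
B(3)**2 = (2*3*(-16 + 3))**2 = (2*3*(-13))**2 = (-78)**2 = 6084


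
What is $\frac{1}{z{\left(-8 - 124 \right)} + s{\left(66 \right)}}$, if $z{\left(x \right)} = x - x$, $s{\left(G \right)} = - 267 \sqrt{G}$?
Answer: $- \frac{\sqrt{66}}{17622} \approx -0.00046102$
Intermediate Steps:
$z{\left(x \right)} = 0$
$\frac{1}{z{\left(-8 - 124 \right)} + s{\left(66 \right)}} = \frac{1}{0 - 267 \sqrt{66}} = \frac{1}{\left(-267\right) \sqrt{66}} = - \frac{\sqrt{66}}{17622}$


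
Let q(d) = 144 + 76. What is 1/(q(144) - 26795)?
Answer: -1/26575 ≈ -3.7629e-5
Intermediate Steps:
q(d) = 220
1/(q(144) - 26795) = 1/(220 - 26795) = 1/(-26575) = -1/26575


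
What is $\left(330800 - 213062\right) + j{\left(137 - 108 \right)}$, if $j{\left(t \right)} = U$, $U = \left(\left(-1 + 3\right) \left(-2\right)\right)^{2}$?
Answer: $117754$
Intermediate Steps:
$U = 16$ ($U = \left(2 \left(-2\right)\right)^{2} = \left(-4\right)^{2} = 16$)
$j{\left(t \right)} = 16$
$\left(330800 - 213062\right) + j{\left(137 - 108 \right)} = \left(330800 - 213062\right) + 16 = 117738 + 16 = 117754$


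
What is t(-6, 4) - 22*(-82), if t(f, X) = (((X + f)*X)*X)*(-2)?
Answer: 1868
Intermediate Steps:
t(f, X) = -2*X²*(X + f) (t(f, X) = ((X*(X + f))*X)*(-2) = (X²*(X + f))*(-2) = -2*X²*(X + f))
t(-6, 4) - 22*(-82) = 2*4²*(-1*4 - 1*(-6)) - 22*(-82) = 2*16*(-4 + 6) + 1804 = 2*16*2 + 1804 = 64 + 1804 = 1868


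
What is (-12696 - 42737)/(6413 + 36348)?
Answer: -55433/42761 ≈ -1.2963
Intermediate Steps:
(-12696 - 42737)/(6413 + 36348) = -55433/42761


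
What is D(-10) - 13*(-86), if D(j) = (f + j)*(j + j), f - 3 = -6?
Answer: 1378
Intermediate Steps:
f = -3 (f = 3 - 6 = -3)
D(j) = 2*j*(-3 + j) (D(j) = (-3 + j)*(j + j) = (-3 + j)*(2*j) = 2*j*(-3 + j))
D(-10) - 13*(-86) = 2*(-10)*(-3 - 10) - 13*(-86) = 2*(-10)*(-13) + 1118 = 260 + 1118 = 1378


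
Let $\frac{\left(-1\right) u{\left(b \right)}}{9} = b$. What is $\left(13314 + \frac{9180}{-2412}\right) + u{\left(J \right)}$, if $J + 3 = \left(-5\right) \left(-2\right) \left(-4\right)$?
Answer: $\frac{917712}{67} \approx 13697.0$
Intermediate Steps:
$J = -43$ ($J = -3 + \left(-5\right) \left(-2\right) \left(-4\right) = -3 + 10 \left(-4\right) = -3 - 40 = -43$)
$u{\left(b \right)} = - 9 b$
$\left(13314 + \frac{9180}{-2412}\right) + u{\left(J \right)} = \left(13314 + \frac{9180}{-2412}\right) - -387 = \left(13314 + 9180 \left(- \frac{1}{2412}\right)\right) + 387 = \left(13314 - \frac{255}{67}\right) + 387 = \frac{891783}{67} + 387 = \frac{917712}{67}$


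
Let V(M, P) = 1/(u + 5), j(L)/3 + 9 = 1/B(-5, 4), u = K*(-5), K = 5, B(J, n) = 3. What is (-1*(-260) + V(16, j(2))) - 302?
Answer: -841/20 ≈ -42.050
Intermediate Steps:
u = -25 (u = 5*(-5) = -25)
j(L) = -26 (j(L) = -27 + 3/3 = -27 + 3*(⅓) = -27 + 1 = -26)
V(M, P) = -1/20 (V(M, P) = 1/(-25 + 5) = 1/(-20) = -1/20)
(-1*(-260) + V(16, j(2))) - 302 = (-1*(-260) - 1/20) - 302 = (260 - 1/20) - 302 = 5199/20 - 302 = -841/20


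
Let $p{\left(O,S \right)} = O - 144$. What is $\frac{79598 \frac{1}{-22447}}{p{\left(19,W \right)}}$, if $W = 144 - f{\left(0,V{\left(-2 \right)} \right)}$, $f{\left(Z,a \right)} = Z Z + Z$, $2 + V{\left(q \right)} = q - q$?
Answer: $\frac{79598}{2805875} \approx 0.028368$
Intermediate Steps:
$V{\left(q \right)} = -2$ ($V{\left(q \right)} = -2 + \left(q - q\right) = -2 + 0 = -2$)
$f{\left(Z,a \right)} = Z + Z^{2}$ ($f{\left(Z,a \right)} = Z^{2} + Z = Z + Z^{2}$)
$W = 144$ ($W = 144 - 0 \left(1 + 0\right) = 144 - 0 \cdot 1 = 144 - 0 = 144 + 0 = 144$)
$p{\left(O,S \right)} = -144 + O$ ($p{\left(O,S \right)} = O - 144 = -144 + O$)
$\frac{79598 \frac{1}{-22447}}{p{\left(19,W \right)}} = \frac{79598 \frac{1}{-22447}}{-144 + 19} = \frac{79598 \left(- \frac{1}{22447}\right)}{-125} = \left(- \frac{79598}{22447}\right) \left(- \frac{1}{125}\right) = \frac{79598}{2805875}$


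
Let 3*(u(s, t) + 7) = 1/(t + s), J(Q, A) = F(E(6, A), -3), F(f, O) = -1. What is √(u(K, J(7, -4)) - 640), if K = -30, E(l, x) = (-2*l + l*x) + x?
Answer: 14*I*√28551/93 ≈ 25.436*I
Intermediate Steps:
E(l, x) = x - 2*l + l*x
J(Q, A) = -1
u(s, t) = -7 + 1/(3*(s + t)) (u(s, t) = -7 + 1/(3*(t + s)) = -7 + 1/(3*(s + t)))
√(u(K, J(7, -4)) - 640) = √((⅓ - 7*(-30) - 7*(-1))/(-30 - 1) - 640) = √((⅓ + 210 + 7)/(-31) - 640) = √(-1/31*652/3 - 640) = √(-652/93 - 640) = √(-60172/93) = 14*I*√28551/93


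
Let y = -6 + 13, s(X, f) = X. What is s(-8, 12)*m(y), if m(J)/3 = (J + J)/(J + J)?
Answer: -24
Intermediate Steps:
y = 7
m(J) = 3 (m(J) = 3*((J + J)/(J + J)) = 3*((2*J)/((2*J))) = 3*((2*J)*(1/(2*J))) = 3*1 = 3)
s(-8, 12)*m(y) = -8*3 = -24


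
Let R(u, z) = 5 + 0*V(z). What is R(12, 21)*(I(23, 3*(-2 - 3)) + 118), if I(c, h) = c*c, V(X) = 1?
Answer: 3235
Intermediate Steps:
I(c, h) = c**2
R(u, z) = 5 (R(u, z) = 5 + 0*1 = 5 + 0 = 5)
R(12, 21)*(I(23, 3*(-2 - 3)) + 118) = 5*(23**2 + 118) = 5*(529 + 118) = 5*647 = 3235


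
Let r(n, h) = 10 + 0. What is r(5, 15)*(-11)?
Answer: -110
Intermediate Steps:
r(n, h) = 10
r(5, 15)*(-11) = 10*(-11) = -110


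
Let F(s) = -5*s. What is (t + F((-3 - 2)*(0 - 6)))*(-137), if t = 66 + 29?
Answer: 7535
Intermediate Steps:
t = 95
(t + F((-3 - 2)*(0 - 6)))*(-137) = (95 - 5*(-3 - 2)*(0 - 6))*(-137) = (95 - (-25)*(-6))*(-137) = (95 - 5*30)*(-137) = (95 - 150)*(-137) = -55*(-137) = 7535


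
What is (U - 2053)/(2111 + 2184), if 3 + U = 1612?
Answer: -444/4295 ≈ -0.10338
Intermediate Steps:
U = 1609 (U = -3 + 1612 = 1609)
(U - 2053)/(2111 + 2184) = (1609 - 2053)/(2111 + 2184) = -444/4295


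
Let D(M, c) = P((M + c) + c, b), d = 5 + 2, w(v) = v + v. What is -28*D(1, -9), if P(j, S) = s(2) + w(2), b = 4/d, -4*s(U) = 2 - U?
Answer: -112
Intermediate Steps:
s(U) = -½ + U/4 (s(U) = -(2 - U)/4 = -½ + U/4)
w(v) = 2*v
d = 7
b = 4/7 ≈ 0.57143
P(j, S) = 4 (P(j, S) = (-½ + (¼)*2) + 2*2 = (-½ + ½) + 4 = 0 + 4 = 4)
D(M, c) = 4
-28*D(1, -9) = -28*4 = -112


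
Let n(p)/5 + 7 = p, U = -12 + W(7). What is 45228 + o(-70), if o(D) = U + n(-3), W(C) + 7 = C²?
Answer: 45208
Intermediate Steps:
W(C) = -7 + C²
U = 30 (U = -12 + (-7 + 7²) = -12 + (-7 + 49) = -12 + 42 = 30)
n(p) = -35 + 5*p
o(D) = -20 (o(D) = 30 + (-35 + 5*(-3)) = 30 + (-35 - 15) = 30 - 50 = -20)
45228 + o(-70) = 45228 - 20 = 45208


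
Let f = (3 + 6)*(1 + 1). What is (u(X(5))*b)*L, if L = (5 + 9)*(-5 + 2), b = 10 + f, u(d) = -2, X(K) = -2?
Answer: 2352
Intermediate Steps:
f = 18 (f = 9*2 = 18)
b = 28 (b = 10 + 18 = 28)
L = -42 (L = 14*(-3) = -42)
(u(X(5))*b)*L = -2*28*(-42) = -56*(-42) = 2352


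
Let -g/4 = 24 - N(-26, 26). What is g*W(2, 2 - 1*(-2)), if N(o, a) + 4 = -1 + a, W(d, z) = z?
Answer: -48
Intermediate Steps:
N(o, a) = -5 + a (N(o, a) = -4 + (-1 + a) = -5 + a)
g = -12 (g = -4*(24 - (-5 + 26)) = -4*(24 - 1*21) = -4*(24 - 21) = -4*3 = -12)
g*W(2, 2 - 1*(-2)) = -12*(2 - 1*(-2)) = -12*(2 + 2) = -12*4 = -48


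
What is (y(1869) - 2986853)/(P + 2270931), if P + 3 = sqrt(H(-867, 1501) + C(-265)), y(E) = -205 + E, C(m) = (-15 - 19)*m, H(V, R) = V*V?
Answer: -398773487376/303359601205 + 2985189*sqrt(760699)/5157113220485 ≈ -1.3140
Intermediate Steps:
H(V, R) = V**2
C(m) = -34*m
P = -3 + sqrt(760699) (P = -3 + sqrt((-867)**2 - 34*(-265)) = -3 + sqrt(751689 + 9010) = -3 + sqrt(760699) ≈ 869.18)
(y(1869) - 2986853)/(P + 2270931) = ((-205 + 1869) - 2986853)/((-3 + sqrt(760699)) + 2270931) = (1664 - 2986853)/(2270928 + sqrt(760699)) = -2985189/(2270928 + sqrt(760699))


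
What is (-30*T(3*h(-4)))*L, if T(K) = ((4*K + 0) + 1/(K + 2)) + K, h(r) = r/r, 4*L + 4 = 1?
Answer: 342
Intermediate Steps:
L = -3/4 (L = -1 + (1/4)*1 = -1 + 1/4 = -3/4 ≈ -0.75000)
h(r) = 1
T(K) = 1/(2 + K) + 5*K (T(K) = (4*K + 1/(2 + K)) + K = (1/(2 + K) + 4*K) + K = 1/(2 + K) + 5*K)
(-30*T(3*h(-4)))*L = -30*(1 + 5*(3*1)**2 + 10*(3*1))/(2 + 3*1)*(-3/4) = -30*(1 + 5*3**2 + 10*3)/(2 + 3)*(-3/4) = -30*(1 + 5*9 + 30)/5*(-3/4) = -6*(1 + 45 + 30)*(-3/4) = -6*76*(-3/4) = -30*76/5*(-3/4) = -456*(-3/4) = 342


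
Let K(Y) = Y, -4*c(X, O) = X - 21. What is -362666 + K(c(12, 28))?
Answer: -1450655/4 ≈ -3.6266e+5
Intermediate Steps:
c(X, O) = 21/4 - X/4 (c(X, O) = -(X - 21)/4 = -(-21 + X)/4 = 21/4 - X/4)
-362666 + K(c(12, 28)) = -362666 + (21/4 - ¼*12) = -362666 + (21/4 - 3) = -362666 + 9/4 = -1450655/4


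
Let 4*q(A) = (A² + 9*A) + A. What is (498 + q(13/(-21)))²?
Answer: 767220079921/3111696 ≈ 2.4656e+5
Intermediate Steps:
q(A) = A²/4 + 5*A/2 (q(A) = ((A² + 9*A) + A)/4 = (A² + 10*A)/4 = A²/4 + 5*A/2)
(498 + q(13/(-21)))² = (498 + (13/(-21))*(10 + 13/(-21))/4)² = (498 + (13*(-1/21))*(10 + 13*(-1/21))/4)² = (498 + (¼)*(-13/21)*(10 - 13/21))² = (498 + (¼)*(-13/21)*(197/21))² = (498 - 2561/1764)² = (875911/1764)² = 767220079921/3111696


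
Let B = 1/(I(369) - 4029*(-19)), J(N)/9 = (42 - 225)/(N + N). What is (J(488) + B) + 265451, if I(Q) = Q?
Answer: 40836722237/153840 ≈ 2.6545e+5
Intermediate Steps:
J(N) = -1647/(2*N) (J(N) = 9*((42 - 225)/(N + N)) = 9*(-183*1/(2*N)) = 9*(-183/(2*N)) = -1647/(2*N))
B = 1/76920 (B = 1/(369 - 4029*(-19)) = 1/(369 + 76551) = 1/76920 ≈ 1.3001e-5)
(J(488) + B) + 265451 = (-1647/2/488 + 1/76920) + 265451 = (-1647/2*1/488 + 1/76920) + 265451 = (-27/16 + 1/76920) + 265451 = -259603/153840 + 265451 = 40836722237/153840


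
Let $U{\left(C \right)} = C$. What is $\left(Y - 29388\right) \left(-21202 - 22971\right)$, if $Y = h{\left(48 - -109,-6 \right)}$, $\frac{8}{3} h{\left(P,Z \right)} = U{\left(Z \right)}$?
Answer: $\frac{5193022053}{4} \approx 1.2983 \cdot 10^{9}$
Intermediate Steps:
$h{\left(P,Z \right)} = \frac{3 Z}{8}$
$Y = - \frac{9}{4}$ ($Y = \frac{3}{8} \left(-6\right) = - \frac{9}{4} \approx -2.25$)
$\left(Y - 29388\right) \left(-21202 - 22971\right) = \left(- \frac{9}{4} - 29388\right) \left(-21202 - 22971\right) = \left(- \frac{117561}{4}\right) \left(-44173\right) = \frac{5193022053}{4}$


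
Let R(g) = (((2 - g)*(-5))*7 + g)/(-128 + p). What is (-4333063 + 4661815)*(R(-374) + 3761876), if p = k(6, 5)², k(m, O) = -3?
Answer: 147174636121056/119 ≈ 1.2368e+12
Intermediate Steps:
p = 9 (p = (-3)² = 9)
R(g) = 10/17 - 36*g/119 (R(g) = (((2 - g)*(-5))*7 + g)/(-128 + 9) = ((-10 + 5*g)*7 + g)/(-119) = ((-70 + 35*g) + g)*(-1/119) = (-70 + 36*g)*(-1/119) = 10/17 - 36*g/119)
(-4333063 + 4661815)*(R(-374) + 3761876) = (-4333063 + 4661815)*((10/17 - 36/119*(-374)) + 3761876) = 328752*((10/17 + 792/7) + 3761876) = 328752*(13534/119 + 3761876) = 328752*(447676778/119) = 147174636121056/119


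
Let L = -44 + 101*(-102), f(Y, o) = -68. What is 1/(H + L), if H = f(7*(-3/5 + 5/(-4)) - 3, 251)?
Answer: -1/10414 ≈ -9.6025e-5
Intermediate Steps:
L = -10346 (L = -44 - 10302 = -10346)
H = -68
1/(H + L) = 1/(-68 - 10346) = 1/(-10414) = -1/10414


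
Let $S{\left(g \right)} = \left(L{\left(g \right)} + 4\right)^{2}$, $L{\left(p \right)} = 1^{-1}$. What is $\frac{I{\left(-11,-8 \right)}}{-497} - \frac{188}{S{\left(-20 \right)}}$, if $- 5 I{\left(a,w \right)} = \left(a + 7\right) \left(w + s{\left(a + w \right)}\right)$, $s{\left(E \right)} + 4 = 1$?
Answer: $- \frac{93216}{12425} \approx -7.5023$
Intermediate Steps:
$L{\left(p \right)} = 1$
$s{\left(E \right)} = -3$ ($s{\left(E \right)} = -4 + 1 = -3$)
$S{\left(g \right)} = 25$ ($S{\left(g \right)} = \left(1 + 4\right)^{2} = 5^{2} = 25$)
$I{\left(a,w \right)} = - \frac{\left(-3 + w\right) \left(7 + a\right)}{5}$ ($I{\left(a,w \right)} = - \frac{\left(a + 7\right) \left(w - 3\right)}{5} = - \frac{\left(7 + a\right) \left(-3 + w\right)}{5} = - \frac{\left(-3 + w\right) \left(7 + a\right)}{5}$)
$\frac{I{\left(-11,-8 \right)}}{-497} - \frac{188}{S{\left(-20 \right)}} = \frac{\frac{21}{5} - - \frac{56}{5} + \frac{3}{5} \left(-11\right) - \left(- \frac{11}{5}\right) \left(-8\right)}{-497} - \frac{188}{25} = \left(\frac{21}{5} + \frac{56}{5} - \frac{33}{5} - \frac{88}{5}\right) \left(- \frac{1}{497}\right) - \frac{188}{25} = \left(- \frac{44}{5}\right) \left(- \frac{1}{497}\right) - \frac{188}{25} = \frac{44}{2485} - \frac{188}{25} = - \frac{93216}{12425}$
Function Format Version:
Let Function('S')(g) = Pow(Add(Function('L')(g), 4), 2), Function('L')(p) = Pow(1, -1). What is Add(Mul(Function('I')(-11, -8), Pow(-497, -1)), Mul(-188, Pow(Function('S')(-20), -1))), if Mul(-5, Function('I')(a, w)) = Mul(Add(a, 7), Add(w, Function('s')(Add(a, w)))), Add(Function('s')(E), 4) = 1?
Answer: Rational(-93216, 12425) ≈ -7.5023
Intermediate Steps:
Function('L')(p) = 1
Function('s')(E) = -3 (Function('s')(E) = Add(-4, 1) = -3)
Function('S')(g) = 25 (Function('S')(g) = Pow(Add(1, 4), 2) = Pow(5, 2) = 25)
Function('I')(a, w) = Mul(Rational(-1, 5), Add(-3, w), Add(7, a)) (Function('I')(a, w) = Mul(Rational(-1, 5), Mul(Add(a, 7), Add(w, -3))) = Mul(Rational(-1, 5), Mul(Add(7, a), Add(-3, w))) = Mul(Rational(-1, 5), Mul(Add(-3, w), Add(7, a))) = Mul(Rational(-1, 5), Add(-3, w), Add(7, a)))
Add(Mul(Function('I')(-11, -8), Pow(-497, -1)), Mul(-188, Pow(Function('S')(-20), -1))) = Add(Mul(Add(Rational(21, 5), Mul(Rational(-7, 5), -8), Mul(Rational(3, 5), -11), Mul(Rational(-1, 5), -11, -8)), Pow(-497, -1)), Mul(-188, Pow(25, -1))) = Add(Mul(Add(Rational(21, 5), Rational(56, 5), Rational(-33, 5), Rational(-88, 5)), Rational(-1, 497)), Mul(-188, Rational(1, 25))) = Add(Mul(Rational(-44, 5), Rational(-1, 497)), Rational(-188, 25)) = Add(Rational(44, 2485), Rational(-188, 25)) = Rational(-93216, 12425)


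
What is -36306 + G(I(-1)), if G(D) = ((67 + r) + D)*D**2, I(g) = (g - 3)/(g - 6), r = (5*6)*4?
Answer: -12431950/343 ≈ -36245.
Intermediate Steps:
r = 120 (r = 30*4 = 120)
I(g) = (-3 + g)/(-6 + g)
G(D) = D**2*(187 + D) (G(D) = ((67 + 120) + D)*D**2 = (187 + D)*D**2 = D**2*(187 + D))
-36306 + G(I(-1)) = -36306 + ((-3 - 1)/(-6 - 1))**2*(187 + (-3 - 1)/(-6 - 1)) = -36306 + (-4/(-7))**2*(187 - 4/(-7)) = -36306 + (-1/7*(-4))**2*(187 - 1/7*(-4)) = -36306 + (4/7)**2*(187 + 4/7) = -36306 + (16/49)*(1313/7) = -36306 + 21008/343 = -12431950/343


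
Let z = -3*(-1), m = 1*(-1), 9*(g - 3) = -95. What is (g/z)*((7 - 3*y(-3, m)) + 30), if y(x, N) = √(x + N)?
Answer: -2516/27 + 136*I/9 ≈ -93.185 + 15.111*I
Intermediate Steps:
g = -68/9 (g = 3 + (⅑)*(-95) = 3 - 95/9 = -68/9 ≈ -7.5556)
m = -1
z = 3
y(x, N) = √(N + x)
(g/z)*((7 - 3*y(-3, m)) + 30) = (-68/9/3)*((7 - 3*√(-1 - 3)) + 30) = (-68/9*⅓)*((7 - 6*I) + 30) = -68*((7 - 6*I) + 30)/27 = -68*(37 - 6*I)/27 = -2516/27 + 136*I/9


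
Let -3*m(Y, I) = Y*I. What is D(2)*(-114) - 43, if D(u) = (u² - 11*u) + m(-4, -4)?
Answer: 2617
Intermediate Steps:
m(Y, I) = -I*Y/3 (m(Y, I) = -Y*I/3 = -I*Y/3)
D(u) = -16/3 + u² - 11*u (D(u) = (u² - 11*u) - ⅓*(-4)*(-4) = (u² - 11*u) - 16/3 = -16/3 + u² - 11*u)
D(2)*(-114) - 43 = (-16/3 + 2² - 11*2)*(-114) - 43 = (-16/3 + 4 - 22)*(-114) - 43 = -70/3*(-114) - 43 = 2660 - 43 = 2617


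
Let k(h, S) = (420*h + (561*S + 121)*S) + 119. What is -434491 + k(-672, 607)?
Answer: 206056724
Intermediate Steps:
k(h, S) = 119 + 420*h + S*(121 + 561*S) (k(h, S) = (420*h + (121 + 561*S)*S) + 119 = (420*h + S*(121 + 561*S)) + 119 = 119 + 420*h + S*(121 + 561*S))
-434491 + k(-672, 607) = -434491 + (119 + 121*607 + 420*(-672) + 561*607²) = -434491 + (119 + 73447 - 282240 + 561*368449) = -434491 + (119 + 73447 - 282240 + 206699889) = -434491 + 206491215 = 206056724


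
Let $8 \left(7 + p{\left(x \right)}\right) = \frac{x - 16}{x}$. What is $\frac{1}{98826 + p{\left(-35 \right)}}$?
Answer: $\frac{280}{27669371} \approx 1.0119 \cdot 10^{-5}$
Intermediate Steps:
$p{\left(x \right)} = -7 + \frac{-16 + x}{8 x}$ ($p{\left(x \right)} = -7 + \frac{\left(x - 16\right) \frac{1}{x}}{8} = -7 + \frac{\left(-16 + x\right) \frac{1}{x}}{8} = -7 + \frac{\frac{1}{x} \left(-16 + x\right)}{8} = -7 + \frac{-16 + x}{8 x}$)
$\frac{1}{98826 + p{\left(-35 \right)}} = \frac{1}{98826 - \left(\frac{55}{8} + \frac{2}{-35}\right)} = \frac{1}{98826 - \frac{1909}{280}} = \frac{1}{\frac{27669371}{280}} = \frac{280}{27669371}$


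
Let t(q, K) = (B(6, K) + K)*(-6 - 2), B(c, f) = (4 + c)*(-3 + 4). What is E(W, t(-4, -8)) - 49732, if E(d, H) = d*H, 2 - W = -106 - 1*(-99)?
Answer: -49876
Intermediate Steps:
B(c, f) = 4 + c (B(c, f) = (4 + c)*1 = 4 + c)
W = 9 (W = 2 - (-106 - 1*(-99)) = 2 - (-106 + 99) = 2 - 1*(-7) = 2 + 7 = 9)
t(q, K) = -80 - 8*K (t(q, K) = ((4 + 6) + K)*(-6 - 2) = (10 + K)*(-8) = -80 - 8*K)
E(d, H) = H*d
E(W, t(-4, -8)) - 49732 = (-80 - 8*(-8))*9 - 49732 = (-80 + 64)*9 - 49732 = -16*9 - 49732 = -144 - 49732 = -49876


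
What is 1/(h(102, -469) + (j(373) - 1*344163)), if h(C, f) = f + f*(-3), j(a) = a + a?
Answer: -1/342479 ≈ -2.9199e-6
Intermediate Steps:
j(a) = 2*a
h(C, f) = -2*f (h(C, f) = f - 3*f = -2*f)
1/(h(102, -469) + (j(373) - 1*344163)) = 1/(-2*(-469) + (2*373 - 1*344163)) = 1/(938 + (746 - 344163)) = 1/(938 - 343417) = 1/(-342479) = -1/342479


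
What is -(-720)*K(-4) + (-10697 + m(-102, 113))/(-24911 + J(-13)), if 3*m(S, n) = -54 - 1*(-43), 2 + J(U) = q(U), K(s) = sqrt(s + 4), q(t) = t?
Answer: 16051/37389 ≈ 0.42930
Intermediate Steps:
K(s) = sqrt(4 + s)
J(U) = -2 + U
m(S, n) = -11/3 (m(S, n) = (-54 - 1*(-43))/3 = (-54 + 43)/3 = (1/3)*(-11) = -11/3)
-(-720)*K(-4) + (-10697 + m(-102, 113))/(-24911 + J(-13)) = -(-720)*sqrt(4 - 4) + (-10697 - 11/3)/(-24911 + (-2 - 13)) = -(-720)*sqrt(0) - 32102/(3*(-24911 - 15)) = -(-720)*0 - 32102/3/(-24926) = -15*0 - 32102/3*(-1/24926) = 0 + 16051/37389 = 16051/37389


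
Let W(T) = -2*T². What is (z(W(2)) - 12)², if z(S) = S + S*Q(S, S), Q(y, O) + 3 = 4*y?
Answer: 67600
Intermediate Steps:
Q(y, O) = -3 + 4*y
z(S) = S + S*(-3 + 4*S)
(z(W(2)) - 12)² = (2*(-2*2²)*(-1 + 2*(-2*2²)) - 12)² = (2*(-2*4)*(-1 + 2*(-2*4)) - 12)² = (2*(-8)*(-1 + 2*(-8)) - 12)² = (2*(-8)*(-1 - 16) - 12)² = (2*(-8)*(-17) - 12)² = (272 - 12)² = 260² = 67600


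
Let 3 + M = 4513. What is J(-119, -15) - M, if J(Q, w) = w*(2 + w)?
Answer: -4315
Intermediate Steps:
M = 4510 (M = -3 + 4513 = 4510)
J(-119, -15) - M = -15*(2 - 15) - 1*4510 = -15*(-13) - 4510 = 195 - 4510 = -4315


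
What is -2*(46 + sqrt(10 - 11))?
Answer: -92 - 2*I ≈ -92.0 - 2.0*I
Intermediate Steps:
-2*(46 + sqrt(10 - 11)) = -2*(46 + sqrt(-1)) = -2*(46 + I) = -92 - 2*I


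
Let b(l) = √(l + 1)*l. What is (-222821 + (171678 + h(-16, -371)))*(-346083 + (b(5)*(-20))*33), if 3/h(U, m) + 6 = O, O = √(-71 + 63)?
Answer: 389397017865/22 + 168773250*√6 + 900*I*√3 + 1038249*I*√2/22 ≈ 1.8113e+10 + 68300.0*I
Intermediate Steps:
O = 2*I*√2 (O = √(-8) = 2*I*√2 ≈ 2.8284*I)
h(U, m) = 3/(-6 + 2*I*√2)
b(l) = l*√(1 + l) (b(l) = √(1 + l)*l = l*√(1 + l))
(-222821 + (171678 + h(-16, -371)))*(-346083 + (b(5)*(-20))*33) = (-222821 + (171678 + (-9/22 - 3*I*√2/22)))*(-346083 + ((5*√(1 + 5))*(-20))*33) = (-222821 + (3776907/22 - 3*I*√2/22))*(-346083 + ((5*√6)*(-20))*33) = (-1125155/22 - 3*I*√2/22)*(-346083 - 100*√6*33) = (-1125155/22 - 3*I*√2/22)*(-346083 - 3300*√6) = (-346083 - 3300*√6)*(-1125155/22 - 3*I*√2/22)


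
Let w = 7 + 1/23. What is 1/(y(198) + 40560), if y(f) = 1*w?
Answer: 23/933042 ≈ 2.4651e-5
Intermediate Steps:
w = 162/23 (w = 7 + 1/23 = 162/23 ≈ 7.0435)
y(f) = 162/23 (y(f) = 1*(162/23) = 162/23)
1/(y(198) + 40560) = 1/(162/23 + 40560) = 1/(933042/23) = 23/933042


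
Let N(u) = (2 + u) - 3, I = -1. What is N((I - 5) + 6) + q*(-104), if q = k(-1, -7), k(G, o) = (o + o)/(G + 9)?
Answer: 181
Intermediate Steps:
k(G, o) = 2*o/(9 + G) (k(G, o) = (2*o)/(9 + G) = 2*o/(9 + G))
q = -7/4 (q = 2*(-7)/(9 - 1) = 2*(-7)/8 = 2*(-7)*(⅛) = -7/4 ≈ -1.7500)
N(u) = -1 + u
N((I - 5) + 6) + q*(-104) = (-1 + ((-1 - 5) + 6)) - 7/4*(-104) = (-1 + (-6 + 6)) + 182 = (-1 + 0) + 182 = -1 + 182 = 181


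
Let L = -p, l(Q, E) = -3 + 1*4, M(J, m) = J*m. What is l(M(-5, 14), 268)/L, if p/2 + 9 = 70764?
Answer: -1/141510 ≈ -7.0666e-6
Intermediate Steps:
p = 141510 (p = -18 + 2*70764 = -18 + 141528 = 141510)
l(Q, E) = 1 (l(Q, E) = -3 + 4 = 1)
L = -141510 (L = -1*141510 = -141510)
l(M(-5, 14), 268)/L = 1/(-141510) = 1*(-1/141510) = -1/141510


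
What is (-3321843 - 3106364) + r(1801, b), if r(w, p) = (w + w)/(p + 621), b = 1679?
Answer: -7392436249/1150 ≈ -6.4282e+6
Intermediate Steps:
r(w, p) = 2*w/(621 + p) (r(w, p) = (2*w)/(621 + p) = 2*w/(621 + p))
(-3321843 - 3106364) + r(1801, b) = (-3321843 - 3106364) + 2*1801/(621 + 1679) = -6428207 + 2*1801/2300 = -6428207 + 2*1801*(1/2300) = -6428207 + 1801/1150 = -7392436249/1150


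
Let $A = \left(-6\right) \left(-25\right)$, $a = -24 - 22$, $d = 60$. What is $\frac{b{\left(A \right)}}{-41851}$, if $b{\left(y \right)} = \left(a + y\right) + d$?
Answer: $- \frac{164}{41851} \approx -0.0039187$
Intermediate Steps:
$a = -46$
$A = 150$
$b{\left(y \right)} = 14 + y$ ($b{\left(y \right)} = \left(-46 + y\right) + 60 = 14 + y$)
$\frac{b{\left(A \right)}}{-41851} = \frac{14 + 150}{-41851} = 164 \left(- \frac{1}{41851}\right) = - \frac{164}{41851}$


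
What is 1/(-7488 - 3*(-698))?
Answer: -1/5394 ≈ -0.00018539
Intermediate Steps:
1/(-7488 - 3*(-698)) = 1/(-7488 + 2094) = 1/(-5394) = -1/5394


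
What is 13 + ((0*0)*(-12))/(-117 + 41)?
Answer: 13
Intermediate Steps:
13 + ((0*0)*(-12))/(-117 + 41) = 13 + (0*(-12))/(-76) = 13 - 1/76*0 = 13 + 0 = 13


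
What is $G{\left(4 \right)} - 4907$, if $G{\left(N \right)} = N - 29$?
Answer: $-4932$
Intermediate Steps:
$G{\left(N \right)} = -29 + N$
$G{\left(4 \right)} - 4907 = \left(-29 + 4\right) - 4907 = -25 - 4907 = -4932$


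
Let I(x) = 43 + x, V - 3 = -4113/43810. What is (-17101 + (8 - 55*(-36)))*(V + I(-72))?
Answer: 17276773549/43810 ≈ 3.9436e+5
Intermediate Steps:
V = 127317/43810 (V = 3 - 4113/43810 = 127317/43810 ≈ 2.9061)
(-17101 + (8 - 55*(-36)))*(V + I(-72)) = (-17101 + (8 - 55*(-36)))*(127317/43810 + (43 - 72)) = (-17101 + (8 + 1980))*(127317/43810 - 29) = (-17101 + 1988)*(-1143173/43810) = -15113*(-1143173/43810) = 17276773549/43810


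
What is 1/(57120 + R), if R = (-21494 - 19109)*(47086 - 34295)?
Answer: -1/519295853 ≈ -1.9257e-9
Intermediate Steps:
R = -519352973 (R = -40603*12791 = -519352973)
1/(57120 + R) = 1/(57120 - 519352973) = 1/(-519295853) = -1/519295853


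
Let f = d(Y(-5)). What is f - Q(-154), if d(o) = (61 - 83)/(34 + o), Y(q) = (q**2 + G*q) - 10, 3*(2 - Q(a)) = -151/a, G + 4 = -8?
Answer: -94421/50358 ≈ -1.8750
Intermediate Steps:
G = -12 (G = -4 - 8 = -12)
Q(a) = 2 + 151/(3*a) (Q(a) = 2 - (-151)/(3*a) = 2 + 151/(3*a))
Y(q) = -10 + q**2 - 12*q (Y(q) = (q**2 - 12*q) - 10 = -10 + q**2 - 12*q)
d(o) = -22/(34 + o)
f = -22/109 (f = -22/(34 + (-10 + (-5)**2 - 12*(-5))) = -22/(34 + (-10 + 25 + 60)) = -22/(34 + 75) = -22/109 ≈ -0.20183)
f - Q(-154) = -22/109 - (2 + (151/3)/(-154)) = -22/109 - (2 + (151/3)*(-1/154)) = -22/109 - (2 - 151/462) = -22/109 - 1*773/462 = -22/109 - 773/462 = -94421/50358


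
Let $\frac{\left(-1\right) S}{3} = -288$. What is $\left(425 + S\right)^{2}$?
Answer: $1661521$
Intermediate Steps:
$S = 864$ ($S = \left(-3\right) \left(-288\right) = 864$)
$\left(425 + S\right)^{2} = \left(425 + 864\right)^{2} = 1289^{2} = 1661521$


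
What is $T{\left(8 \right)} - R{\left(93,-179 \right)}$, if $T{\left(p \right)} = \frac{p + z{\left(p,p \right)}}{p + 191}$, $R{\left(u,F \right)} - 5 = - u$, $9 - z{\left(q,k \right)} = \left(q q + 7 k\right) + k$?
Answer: $\frac{17401}{199} \approx 87.442$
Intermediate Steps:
$z{\left(q,k \right)} = 9 - q^{2} - 8 k$ ($z{\left(q,k \right)} = 9 - \left(\left(q q + 7 k\right) + k\right) = 9 - \left(\left(q^{2} + 7 k\right) + k\right) = 9 - \left(q^{2} + 8 k\right) = 9 - q^{2} - 8 k$)
$R{\left(u,F \right)} = 5 - u$
$T{\left(p \right)} = \frac{9 - p^{2} - 7 p}{191 + p}$ ($T{\left(p \right)} = \frac{p - \left(-9 + p^{2} + 8 p\right)}{p + 191} = \frac{9 - p^{2} - 7 p}{191 + p}$)
$T{\left(8 \right)} - R{\left(93,-179 \right)} = \frac{9 - 8^{2} - 56}{191 + 8} - \left(5 - 93\right) = \frac{9 - 64 - 56}{199} - \left(5 - 93\right) = \frac{9 - 64 - 56}{199} - -88 = \frac{1}{199} \left(-111\right) + 88 = - \frac{111}{199} + 88 = \frac{17401}{199}$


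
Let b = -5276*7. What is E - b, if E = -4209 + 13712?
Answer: 46435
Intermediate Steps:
E = 9503
b = -36932
E - b = 9503 - 1*(-36932) = 9503 + 36932 = 46435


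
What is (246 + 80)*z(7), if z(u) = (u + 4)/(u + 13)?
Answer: 1793/10 ≈ 179.30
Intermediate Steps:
z(u) = (4 + u)/(13 + u)
(246 + 80)*z(7) = (246 + 80)*((4 + 7)/(13 + 7)) = 326*(11/20) = 1793/10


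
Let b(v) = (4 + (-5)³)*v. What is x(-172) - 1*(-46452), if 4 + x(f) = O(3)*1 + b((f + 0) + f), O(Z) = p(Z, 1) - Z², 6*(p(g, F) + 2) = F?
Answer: 528367/6 ≈ 88061.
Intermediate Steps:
p(g, F) = -2 + F/6
O(Z) = -11/6 - Z² (O(Z) = (-2 + (⅙)*1) - Z² = (-2 + ⅙) - Z² = -11/6 - Z²)
b(v) = -121*v (b(v) = (4 - 125)*v = -121*v)
x(f) = -89/6 - 242*f (x(f) = -4 + ((-11/6 - 1*3²)*1 - 121*((f + 0) + f)) = -4 + ((-11/6 - 1*9)*1 - 121*(f + f)) = -4 + ((-11/6 - 9)*1 - 242*f) = -4 + (-65/6*1 - 242*f) = -4 + (-65/6 - 242*f) = -89/6 - 242*f)
x(-172) - 1*(-46452) = (-89/6 - 242*(-172)) - 1*(-46452) = (-89/6 + 41624) + 46452 = 249655/6 + 46452 = 528367/6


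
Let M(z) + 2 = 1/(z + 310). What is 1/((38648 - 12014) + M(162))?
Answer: 472/12570305 ≈ 3.7549e-5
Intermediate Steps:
M(z) = -2 + 1/(310 + z) (M(z) = -2 + 1/(z + 310) = -2 + 1/(310 + z))
1/((38648 - 12014) + M(162)) = 1/((38648 - 12014) + (-619 - 2*162)/(310 + 162)) = 1/(26634 + (-619 - 324)/472) = 1/(26634 + (1/472)*(-943)) = 1/(26634 - 943/472) = 1/(12570305/472) = 472/12570305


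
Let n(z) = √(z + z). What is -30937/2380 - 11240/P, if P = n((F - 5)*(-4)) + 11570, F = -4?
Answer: -1112721891959/79649572660 + 16860*√2/33466207 ≈ -13.970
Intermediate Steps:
n(z) = √2*√z (n(z) = √(2*z) = √2*√z)
P = 11570 + 6*√2 (P = √2*√((-4 - 5)*(-4)) + 11570 = √2*√(-9*(-4)) + 11570 = √2*√36 + 11570 = √2*6 + 11570 = 6*√2 + 11570 = 11570 + 6*√2 ≈ 11578.)
-30937/2380 - 11240/P = -30937/2380 - 11240/(11570 + 6*√2)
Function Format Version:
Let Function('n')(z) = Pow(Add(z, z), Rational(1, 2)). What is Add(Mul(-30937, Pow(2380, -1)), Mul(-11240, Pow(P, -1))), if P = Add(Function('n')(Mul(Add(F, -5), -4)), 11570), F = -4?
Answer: Add(Rational(-1112721891959, 79649572660), Mul(Rational(16860, 33466207), Pow(2, Rational(1, 2)))) ≈ -13.970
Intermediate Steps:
Function('n')(z) = Mul(Pow(2, Rational(1, 2)), Pow(z, Rational(1, 2))) (Function('n')(z) = Pow(Mul(2, z), Rational(1, 2)) = Mul(Pow(2, Rational(1, 2)), Pow(z, Rational(1, 2))))
P = Add(11570, Mul(6, Pow(2, Rational(1, 2)))) (P = Add(Mul(Pow(2, Rational(1, 2)), Pow(Mul(Add(-4, -5), -4), Rational(1, 2))), 11570) = Add(Mul(Pow(2, Rational(1, 2)), Pow(Mul(-9, -4), Rational(1, 2))), 11570) = Add(Mul(Pow(2, Rational(1, 2)), Pow(36, Rational(1, 2))), 11570) = Add(Mul(Pow(2, Rational(1, 2)), 6), 11570) = Add(Mul(6, Pow(2, Rational(1, 2))), 11570) = Add(11570, Mul(6, Pow(2, Rational(1, 2)))) ≈ 11578.)
Add(Mul(-30937, Pow(2380, -1)), Mul(-11240, Pow(P, -1))) = Add(Mul(-30937, Pow(2380, -1)), Mul(-11240, Pow(Add(11570, Mul(6, Pow(2, Rational(1, 2)))), -1))) = Add(Mul(-30937, Rational(1, 2380)), Mul(-11240, Pow(Add(11570, Mul(6, Pow(2, Rational(1, 2)))), -1))) = Add(Rational(-30937, 2380), Mul(-11240, Pow(Add(11570, Mul(6, Pow(2, Rational(1, 2)))), -1)))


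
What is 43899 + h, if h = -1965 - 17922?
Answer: 24012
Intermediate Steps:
h = -19887
43899 + h = 43899 - 19887 = 24012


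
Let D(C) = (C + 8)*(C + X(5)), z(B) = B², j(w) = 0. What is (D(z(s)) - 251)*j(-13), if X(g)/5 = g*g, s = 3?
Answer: 0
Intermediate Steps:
X(g) = 5*g² (X(g) = 5*(g*g) = 5*g²)
D(C) = (8 + C)*(125 + C) (D(C) = (C + 8)*(C + 5*5²) = (8 + C)*(C + 5*25) = (8 + C)*(C + 125) = (8 + C)*(125 + C))
(D(z(s)) - 251)*j(-13) = ((1000 + (3²)² + 133*3²) - 251)*0 = ((1000 + 9² + 133*9) - 251)*0 = ((1000 + 81 + 1197) - 251)*0 = (2278 - 251)*0 = 2027*0 = 0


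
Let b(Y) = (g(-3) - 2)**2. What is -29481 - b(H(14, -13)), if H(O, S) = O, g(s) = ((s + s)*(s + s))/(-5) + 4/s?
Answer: -6658189/225 ≈ -29592.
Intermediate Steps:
g(s) = 4/s - 4*s**2/5 (g(s) = ((2*s)*(2*s))*(-1/5) + 4/s = (4*s**2)*(-1/5) + 4/s = -4*s**2/5 + 4/s = 4/s - 4*s**2/5)
b(Y) = 24964/225 (b(Y) = ((4/5)*(5 - 1*(-3)**3)/(-3) - 2)**2 = ((4/5)*(-1/3)*(5 - 1*(-27)) - 2)**2 = ((4/5)*(-1/3)*(5 + 27) - 2)**2 = ((4/5)*(-1/3)*32 - 2)**2 = (-128/15 - 2)**2 = (-158/15)**2 = 24964/225)
-29481 - b(H(14, -13)) = -29481 - 1*24964/225 = -29481 - 24964/225 = -6658189/225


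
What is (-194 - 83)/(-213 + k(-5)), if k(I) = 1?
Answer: 277/212 ≈ 1.3066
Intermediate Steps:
(-194 - 83)/(-213 + k(-5)) = (-194 - 83)/(-213 + 1) = -277/(-212) = -277*(-1/212) = 277/212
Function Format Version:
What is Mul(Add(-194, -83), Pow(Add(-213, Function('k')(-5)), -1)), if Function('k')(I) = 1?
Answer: Rational(277, 212) ≈ 1.3066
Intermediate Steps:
Mul(Add(-194, -83), Pow(Add(-213, Function('k')(-5)), -1)) = Mul(Add(-194, -83), Pow(Add(-213, 1), -1)) = Mul(-277, Pow(-212, -1)) = Mul(-277, Rational(-1, 212)) = Rational(277, 212)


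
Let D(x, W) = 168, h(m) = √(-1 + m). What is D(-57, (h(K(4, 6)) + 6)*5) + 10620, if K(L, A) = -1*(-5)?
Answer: 10788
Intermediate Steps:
K(L, A) = 5
D(-57, (h(K(4, 6)) + 6)*5) + 10620 = 168 + 10620 = 10788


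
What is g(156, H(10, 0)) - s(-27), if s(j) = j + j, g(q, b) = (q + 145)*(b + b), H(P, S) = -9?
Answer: -5364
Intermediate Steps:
g(q, b) = 2*b*(145 + q) (g(q, b) = (145 + q)*(2*b) = 2*b*(145 + q))
s(j) = 2*j
g(156, H(10, 0)) - s(-27) = 2*(-9)*(145 + 156) - 2*(-27) = 2*(-9)*301 - 1*(-54) = -5418 + 54 = -5364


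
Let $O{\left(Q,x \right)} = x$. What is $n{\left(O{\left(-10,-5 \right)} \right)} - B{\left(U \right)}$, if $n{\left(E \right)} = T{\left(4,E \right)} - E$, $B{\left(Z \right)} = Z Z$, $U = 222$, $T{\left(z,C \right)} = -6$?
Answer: $-49285$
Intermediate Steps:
$B{\left(Z \right)} = Z^{2}$
$n{\left(E \right)} = -6 - E$
$n{\left(O{\left(-10,-5 \right)} \right)} - B{\left(U \right)} = \left(-6 - -5\right) - 222^{2} = \left(-6 + 5\right) - 49284 = -1 - 49284 = -49285$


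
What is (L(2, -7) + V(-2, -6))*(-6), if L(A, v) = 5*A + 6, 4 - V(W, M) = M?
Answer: -156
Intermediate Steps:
V(W, M) = 4 - M
L(A, v) = 6 + 5*A
(L(2, -7) + V(-2, -6))*(-6) = ((6 + 5*2) + (4 - 1*(-6)))*(-6) = ((6 + 10) + (4 + 6))*(-6) = (16 + 10)*(-6) = 26*(-6) = -156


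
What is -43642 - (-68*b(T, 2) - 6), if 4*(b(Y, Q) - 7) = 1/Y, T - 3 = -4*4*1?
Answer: -561097/13 ≈ -43161.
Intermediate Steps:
T = -13 (T = 3 - 4*4*1 = 3 - 16*1 = 3 - 16 = -13)
b(Y, Q) = 7 + 1/(4*Y)
-43642 - (-68*b(T, 2) - 6) = -43642 - (-68*(7 + (1/4)/(-13)) - 6) = -43642 - (-68*(7 + (1/4)*(-1/13)) - 6) = -43642 - (-68*(7 - 1/52) - 6) = -43642 - (-68*363/52 - 6) = -43642 - (-6171/13 - 6) = -43642 - 1*(-6249/13) = -43642 + 6249/13 = -561097/13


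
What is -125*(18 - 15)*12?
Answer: -4500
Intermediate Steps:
-125*(18 - 15)*12 = -375*12 = -125*36 = -4500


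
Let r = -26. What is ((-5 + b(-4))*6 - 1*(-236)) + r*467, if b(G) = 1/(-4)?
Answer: -23875/2 ≈ -11938.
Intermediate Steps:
b(G) = -1/4
((-5 + b(-4))*6 - 1*(-236)) + r*467 = ((-5 - 1/4)*6 - 1*(-236)) - 26*467 = (-21/4*6 + 236) - 12142 = (-63/2 + 236) - 12142 = 409/2 - 12142 = -23875/2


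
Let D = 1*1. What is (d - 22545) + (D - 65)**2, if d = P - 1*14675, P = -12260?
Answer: -45384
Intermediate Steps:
D = 1
d = -26935 (d = -12260 - 1*14675 = -12260 - 14675 = -26935)
(d - 22545) + (D - 65)**2 = (-26935 - 22545) + (1 - 65)**2 = -49480 + (-64)**2 = -49480 + 4096 = -45384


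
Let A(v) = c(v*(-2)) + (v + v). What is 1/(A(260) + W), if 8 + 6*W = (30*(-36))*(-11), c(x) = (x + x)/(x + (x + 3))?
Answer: 3111/7776472 ≈ 0.00040005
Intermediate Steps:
c(x) = 2*x/(3 + 2*x) (c(x) = (2*x)/(x + (3 + x)) = (2*x)/(3 + 2*x) = 2*x/(3 + 2*x))
W = 5936/3 (W = -4/3 + ((30*(-36))*(-11))/6 = -4/3 + (-1080*(-11))/6 = -4/3 + (⅙)*11880 = -4/3 + 1980 = 5936/3 ≈ 1978.7)
A(v) = 2*v - 4*v/(3 - 4*v) (A(v) = 2*(v*(-2))/(3 + 2*(v*(-2))) + (v + v) = 2*(-2*v)/(3 + 2*(-2*v)) + 2*v = 2*(-2*v)/(3 - 4*v) + 2*v = -4*v/(3 - 4*v) + 2*v = 2*v - 4*v/(3 - 4*v))
1/(A(260) + W) = 1/(2*260*(1 - 4*260)/(3 - 4*260) + 5936/3) = 1/(2*260*(1 - 1040)/(3 - 1040) + 5936/3) = 1/(2*260*(-1039)/(-1037) + 5936/3) = 1/(2*260*(-1/1037)*(-1039) + 5936/3) = 1/(540280/1037 + 5936/3) = 1/(7776472/3111) = 3111/7776472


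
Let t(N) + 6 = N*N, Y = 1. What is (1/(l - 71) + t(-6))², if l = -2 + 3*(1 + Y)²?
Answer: 3345241/3721 ≈ 899.02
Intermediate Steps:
t(N) = -6 + N² (t(N) = -6 + N*N = -6 + N²)
l = 10 (l = -2 + 3*(1 + 1)² = -2 + 3*2² = -2 + 3*4 = -2 + 12 = 10)
(1/(l - 71) + t(-6))² = (1/(10 - 71) + (-6 + (-6)²))² = (1/(-61) + (-6 + 36))² = (-1/61 + 30)² = (1829/61)² = 3345241/3721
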